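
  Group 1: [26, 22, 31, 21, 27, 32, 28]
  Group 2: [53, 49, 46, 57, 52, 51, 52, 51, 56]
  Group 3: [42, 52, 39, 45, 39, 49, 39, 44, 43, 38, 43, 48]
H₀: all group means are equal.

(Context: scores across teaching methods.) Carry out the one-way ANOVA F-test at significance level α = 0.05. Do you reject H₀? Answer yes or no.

Group means [26.71, 51.89, 43.42], grand mean 41.964
SSB = Σnᵢ(x̄ᵢ−x̄)² = 2539.730; SSW = ΣΣ(x−x̄ᵢ)² = 411.234
MSB = 2539.730/2 = 1269.8651; MSW = 411.234/25 = 16.4494
F = MSB/MSW = 77.1984
df = (2, 25)
p-value (upper-tail) = 0.00000
At α=0.05: p < α → reject H₀

reject H₀: yes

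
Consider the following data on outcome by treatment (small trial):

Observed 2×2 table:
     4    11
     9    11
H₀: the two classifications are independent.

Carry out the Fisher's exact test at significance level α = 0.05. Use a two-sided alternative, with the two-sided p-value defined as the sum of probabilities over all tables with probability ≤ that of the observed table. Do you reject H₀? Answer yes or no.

reject H₀: no

Margins: r₁=15, r₂=20, c₁=13, c₂=22, n=35
p_obs = C(15,4)·C(20,9)/C(35,13); sum pmf over tables with pmf ≤ p_obs
p-value (two-sided) = 0.31202
At α=0.05: p ≥ α → fail to reject H₀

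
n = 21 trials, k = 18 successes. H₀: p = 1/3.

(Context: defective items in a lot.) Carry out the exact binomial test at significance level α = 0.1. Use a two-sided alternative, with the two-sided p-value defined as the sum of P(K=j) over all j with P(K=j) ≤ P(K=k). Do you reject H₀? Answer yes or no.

Exact binomial: n=21, k=18, p₀=1/3=0.3333
P(X=j) = C(n,j)·p₀^j·(1−p₀)^(n−j); p = Σ P(X=j) over j with P(X=j) ≤ P(X=18)
p-value (two-sided) = 0.00000
At α=0.1: p < α → reject H₀

reject H₀: yes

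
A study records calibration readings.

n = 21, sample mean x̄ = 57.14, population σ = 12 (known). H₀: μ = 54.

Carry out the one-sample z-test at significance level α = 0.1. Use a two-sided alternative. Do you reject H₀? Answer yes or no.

reject H₀: no

SE = σ/√n = 12/√21 = 2.6186
z = (x̄−μ₀)/SE = (57.14−54)/2.6186 = 1.1991
p-value (two-sided) = 0.23049
At α=0.1: p ≥ α → fail to reject H₀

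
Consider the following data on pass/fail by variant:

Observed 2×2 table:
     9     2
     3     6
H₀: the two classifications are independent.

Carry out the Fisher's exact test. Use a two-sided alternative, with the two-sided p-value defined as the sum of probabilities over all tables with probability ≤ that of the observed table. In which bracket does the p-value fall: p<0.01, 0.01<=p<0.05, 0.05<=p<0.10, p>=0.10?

Margins: r₁=11, r₂=9, c₁=12, c₂=8, n=20
p_obs = C(11,9)·C(9,3)/C(20,12); sum pmf over tables with pmf ≤ p_obs
p-value (two-sided) = 0.06478
→ bracket: 0.05<=p<0.10

p-value bracket: 0.05<=p<0.10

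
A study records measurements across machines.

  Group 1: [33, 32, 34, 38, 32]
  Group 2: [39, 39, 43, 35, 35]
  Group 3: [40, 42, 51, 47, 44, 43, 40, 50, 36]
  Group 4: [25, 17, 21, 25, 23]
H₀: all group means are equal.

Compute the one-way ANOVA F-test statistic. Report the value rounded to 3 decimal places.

test statistic = 33.065

Group means [33.80, 38.20, 43.67, 22.20], grand mean 36.000
SSB = Σnᵢ(x̄ᵢ−x̄)² = 1529.600; SSW = ΣΣ(x−x̄ᵢ)² = 308.400
MSB = 1529.600/3 = 509.8667; MSW = 308.400/20 = 15.4200
F = MSB/MSW = 33.0653
df = (3, 20)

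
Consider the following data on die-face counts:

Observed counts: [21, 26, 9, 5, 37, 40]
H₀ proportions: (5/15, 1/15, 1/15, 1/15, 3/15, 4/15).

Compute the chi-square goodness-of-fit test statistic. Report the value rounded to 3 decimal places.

test statistic = 49.667

n = 138; E_i = n·p_i = [46.00, 9.20, 9.20, 9.20, 27.60, 36.80]
χ² = (21−46.00)²/46.00 + (26−9.20)²/9.20 + (9−9.20)²/9.20 + (5−9.20)²/9.20 + (37−27.60)²/27.60 + (40−36.80)²/36.80 = 49.6667
df = 5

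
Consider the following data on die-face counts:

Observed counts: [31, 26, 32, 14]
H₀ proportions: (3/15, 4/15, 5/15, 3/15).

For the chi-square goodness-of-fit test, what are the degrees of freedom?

df = k − 1 = 4 − 1 = 3

degrees of freedom = 3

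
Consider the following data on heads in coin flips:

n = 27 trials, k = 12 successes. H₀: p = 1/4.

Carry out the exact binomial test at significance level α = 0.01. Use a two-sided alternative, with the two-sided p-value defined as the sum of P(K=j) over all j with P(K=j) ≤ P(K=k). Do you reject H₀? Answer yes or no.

reject H₀: no

Exact binomial: n=27, k=12, p₀=1/4=0.2500
P(X=j) = C(n,j)·p₀^j·(1−p₀)^(n−j); p = Σ P(X=j) over j with P(X=j) ≤ P(X=12)
p-value (two-sided) = 0.02586
At α=0.01: p ≥ α → fail to reject H₀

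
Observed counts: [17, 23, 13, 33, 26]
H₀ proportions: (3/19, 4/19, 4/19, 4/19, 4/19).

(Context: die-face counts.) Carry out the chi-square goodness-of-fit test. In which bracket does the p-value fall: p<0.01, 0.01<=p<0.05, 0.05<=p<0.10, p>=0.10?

p-value bracket: 0.05<=p<0.10

n = 112; E_i = n·p_i = [17.68, 23.58, 23.58, 23.58, 23.58]
χ² = (17−17.68)²/17.68 + (23−23.58)²/23.58 + (13−23.58)²/23.58 + (33−23.58)²/23.58 + (26−23.58)²/23.58 = 8.7999
df = 4
p-value (upper-tail) = 0.06630
→ bracket: 0.05<=p<0.10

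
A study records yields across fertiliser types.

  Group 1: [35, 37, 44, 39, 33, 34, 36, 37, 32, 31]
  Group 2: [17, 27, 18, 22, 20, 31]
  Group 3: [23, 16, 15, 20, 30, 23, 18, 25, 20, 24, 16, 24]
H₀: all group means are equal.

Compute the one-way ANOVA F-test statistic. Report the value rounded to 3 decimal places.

Group means [35.80, 22.50, 21.17], grand mean 26.679
SSB = Σnᵢ(x̄ᵢ−x̄)² = 1301.340; SSW = ΣΣ(x−x̄ᵢ)² = 498.767
MSB = 1301.340/2 = 650.6702; MSW = 498.767/25 = 19.9507
F = MSB/MSW = 32.6140
df = (2, 25)

test statistic = 32.614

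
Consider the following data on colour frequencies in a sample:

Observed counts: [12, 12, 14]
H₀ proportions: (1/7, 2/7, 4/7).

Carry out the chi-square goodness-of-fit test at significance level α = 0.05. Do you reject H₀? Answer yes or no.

n = 38; E_i = n·p_i = [5.43, 10.86, 21.71]
χ² = (12−5.43)²/5.43 + (12−10.86)²/10.86 + (14−21.71)²/21.71 = 10.8158
df = 2
p-value (upper-tail) = 0.00448
At α=0.05: p < α → reject H₀

reject H₀: yes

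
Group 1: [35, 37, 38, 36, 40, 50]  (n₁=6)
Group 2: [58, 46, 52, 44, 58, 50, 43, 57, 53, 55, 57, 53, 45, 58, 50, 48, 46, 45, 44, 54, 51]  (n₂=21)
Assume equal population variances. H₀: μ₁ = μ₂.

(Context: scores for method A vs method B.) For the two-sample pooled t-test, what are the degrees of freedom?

df = n₁ + n₂ − 2 = 6 + 21 − 2 = 25

degrees of freedom = 25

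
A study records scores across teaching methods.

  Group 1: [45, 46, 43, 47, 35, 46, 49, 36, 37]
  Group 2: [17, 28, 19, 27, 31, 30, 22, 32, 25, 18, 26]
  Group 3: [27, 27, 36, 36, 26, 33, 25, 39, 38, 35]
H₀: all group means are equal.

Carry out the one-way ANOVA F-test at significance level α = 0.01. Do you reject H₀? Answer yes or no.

reject H₀: yes

Group means [42.67, 25.00, 32.20], grand mean 32.700
SSB = Σnᵢ(x̄ᵢ−x̄)² = 1548.700; SSW = ΣΣ(x−x̄ᵢ)² = 765.600
MSB = 1548.700/2 = 774.3500; MSW = 765.600/27 = 28.3556
F = MSB/MSW = 27.3086
df = (2, 27)
p-value (upper-tail) = 0.00000
At α=0.01: p < α → reject H₀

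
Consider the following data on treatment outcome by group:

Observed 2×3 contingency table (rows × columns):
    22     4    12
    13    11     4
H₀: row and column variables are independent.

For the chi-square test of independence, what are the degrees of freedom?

degrees of freedom = 2

df = (r−1)(c−1) = (2−1)·(3−1) = 2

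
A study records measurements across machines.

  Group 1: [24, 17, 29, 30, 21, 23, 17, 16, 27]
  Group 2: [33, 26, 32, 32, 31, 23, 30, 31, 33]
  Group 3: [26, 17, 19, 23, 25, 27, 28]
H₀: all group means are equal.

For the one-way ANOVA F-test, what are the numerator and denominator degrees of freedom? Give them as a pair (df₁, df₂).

degrees of freedom = [2, 22]

k = 3 groups, N = 25 total
df = (k−1, N−k) = (3−1, 25−3) = (2, 22)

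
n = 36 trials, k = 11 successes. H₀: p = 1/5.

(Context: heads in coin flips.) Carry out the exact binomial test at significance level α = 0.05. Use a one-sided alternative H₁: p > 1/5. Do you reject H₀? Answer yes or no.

Exact binomial: n=36, k=11, p₀=1/5=0.2000
P(X≥11) from Σ C(n,i)·p₀^i·(1−p₀)^(n−i)
p-value (one-sided, H₁ greater) = 0.08891
At α=0.05: p ≥ α → fail to reject H₀

reject H₀: no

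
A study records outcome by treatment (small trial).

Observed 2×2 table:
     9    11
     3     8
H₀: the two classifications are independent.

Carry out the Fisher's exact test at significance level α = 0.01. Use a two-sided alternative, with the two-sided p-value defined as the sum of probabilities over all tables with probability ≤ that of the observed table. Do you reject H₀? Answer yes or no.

reject H₀: no

Margins: r₁=20, r₂=11, c₁=12, c₂=19, n=31
p_obs = C(20,9)·C(11,3)/C(31,12); sum pmf over tables with pmf ≤ p_obs
p-value (two-sided) = 0.45164
At α=0.01: p ≥ α → fail to reject H₀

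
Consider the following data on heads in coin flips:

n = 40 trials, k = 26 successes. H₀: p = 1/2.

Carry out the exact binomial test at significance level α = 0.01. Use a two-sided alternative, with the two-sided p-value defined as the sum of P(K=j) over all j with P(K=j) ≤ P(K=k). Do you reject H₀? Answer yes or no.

Exact binomial: n=40, k=26, p₀=1/2=0.5000
P(X=j) = C(n,j)·p₀^j·(1−p₀)^(n−j); p = Σ P(X=j) over j with P(X=j) ≤ P(X=26)
p-value (two-sided) = 0.08069
At α=0.01: p ≥ α → fail to reject H₀

reject H₀: no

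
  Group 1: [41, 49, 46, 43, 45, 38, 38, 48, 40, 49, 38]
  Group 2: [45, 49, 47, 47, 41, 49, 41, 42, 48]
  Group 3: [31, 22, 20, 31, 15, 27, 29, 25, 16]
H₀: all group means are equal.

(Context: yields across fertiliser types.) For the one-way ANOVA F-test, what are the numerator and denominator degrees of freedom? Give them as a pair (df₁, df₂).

k = 3 groups, N = 29 total
df = (k−1, N−k) = (3−1, 29−3) = (2, 26)

degrees of freedom = [2, 26]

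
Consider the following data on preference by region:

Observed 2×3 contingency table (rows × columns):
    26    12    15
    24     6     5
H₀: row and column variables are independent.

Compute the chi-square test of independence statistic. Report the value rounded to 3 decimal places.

test statistic = 3.547

Row totals [53, 35], col totals [50, 18, 20], n=88
χ² = (26−30.11)²/30.11 + (12−10.84)²/10.84 + (15−12.05)²/12.05 + (24−19.89)²/19.89 + (6−7.16)²/7.16 + (5−7.95)²/7.95 = 3.5466
df = 2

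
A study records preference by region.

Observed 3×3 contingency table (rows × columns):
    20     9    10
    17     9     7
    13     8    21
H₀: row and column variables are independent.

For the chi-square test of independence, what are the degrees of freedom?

degrees of freedom = 4

df = (r−1)(c−1) = (3−1)·(3−1) = 4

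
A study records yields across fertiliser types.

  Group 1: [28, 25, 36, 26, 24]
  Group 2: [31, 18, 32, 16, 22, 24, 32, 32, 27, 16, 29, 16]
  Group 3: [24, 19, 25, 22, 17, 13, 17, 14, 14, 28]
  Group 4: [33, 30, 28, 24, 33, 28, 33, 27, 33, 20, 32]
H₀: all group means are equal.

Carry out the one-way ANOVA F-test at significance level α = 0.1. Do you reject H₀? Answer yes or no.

Group means [27.80, 24.58, 19.30, 29.18], grand mean 24.947
SSB = Σnᵢ(x̄ᵢ−x̄)² = 558.442; SSW = ΣΣ(x−x̄ᵢ)² = 1025.453
MSB = 558.442/3 = 186.1472; MSW = 1025.453/34 = 30.1604
F = MSB/MSW = 6.1719
df = (3, 34)
p-value (upper-tail) = 0.00183
At α=0.1: p < α → reject H₀

reject H₀: yes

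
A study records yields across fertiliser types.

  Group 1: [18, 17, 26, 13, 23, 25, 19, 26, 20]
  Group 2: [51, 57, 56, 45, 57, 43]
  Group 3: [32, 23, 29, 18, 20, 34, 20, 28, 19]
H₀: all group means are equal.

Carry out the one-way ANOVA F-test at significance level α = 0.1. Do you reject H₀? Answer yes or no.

reject H₀: yes

Group means [20.78, 51.50, 24.78], grand mean 29.958
SSB = Σnᵢ(x̄ᵢ−x̄)² = 3784.347; SSW = ΣΣ(x−x̄ᵢ)² = 652.611
MSB = 3784.347/2 = 1892.1736; MSW = 652.611/21 = 31.0767
F = MSB/MSW = 60.8872
df = (2, 21)
p-value (upper-tail) = 0.00000
At α=0.1: p < α → reject H₀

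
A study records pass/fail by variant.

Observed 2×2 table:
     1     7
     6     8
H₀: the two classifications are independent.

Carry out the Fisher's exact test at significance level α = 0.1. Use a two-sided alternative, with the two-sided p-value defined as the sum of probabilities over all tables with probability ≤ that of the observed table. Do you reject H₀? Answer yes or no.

reject H₀: no

Margins: r₁=8, r₂=14, c₁=7, c₂=15, n=22
p_obs = C(8,1)·C(14,6)/C(22,7); sum pmf over tables with pmf ≤ p_obs
p-value (two-sided) = 0.19322
At α=0.1: p ≥ α → fail to reject H₀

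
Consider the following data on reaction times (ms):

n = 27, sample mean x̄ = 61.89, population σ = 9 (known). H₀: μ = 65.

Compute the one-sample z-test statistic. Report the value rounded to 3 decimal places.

SE = σ/√n = 9/√27 = 1.7321
z = (x̄−μ₀)/SE = (61.89−65)/1.7321 = -1.7956

test statistic = -1.796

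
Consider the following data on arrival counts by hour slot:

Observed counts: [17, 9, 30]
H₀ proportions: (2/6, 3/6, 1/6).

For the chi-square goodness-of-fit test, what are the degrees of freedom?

degrees of freedom = 2

df = k − 1 = 3 − 1 = 2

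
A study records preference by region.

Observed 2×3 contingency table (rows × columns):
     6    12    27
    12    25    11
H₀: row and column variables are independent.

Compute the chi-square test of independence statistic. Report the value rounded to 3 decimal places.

Row totals [45, 48], col totals [18, 37, 38], n=93
χ² = (6−8.71)²/8.71 + (12−17.90)²/17.90 + (27−18.39)²/18.39 + (12−9.29)²/9.29 + (25−19.10)²/19.10 + (11−19.61)²/19.61 = 13.2214
df = 2

test statistic = 13.221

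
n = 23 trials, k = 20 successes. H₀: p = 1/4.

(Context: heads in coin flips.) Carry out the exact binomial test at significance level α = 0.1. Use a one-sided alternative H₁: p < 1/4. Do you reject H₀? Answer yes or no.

reject H₀: no

Exact binomial: n=23, k=20, p₀=1/4=0.2500
P(X≤20) from Σ C(n,i)·p₀^i·(1−p₀)^(n−i)
p-value (one-sided, H₁ less) = 1.00000
At α=0.1: p ≥ α → fail to reject H₀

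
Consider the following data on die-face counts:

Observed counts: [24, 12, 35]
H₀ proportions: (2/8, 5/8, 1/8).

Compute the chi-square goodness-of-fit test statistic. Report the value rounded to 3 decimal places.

test statistic = 102.724

n = 71; E_i = n·p_i = [17.75, 44.38, 8.88]
χ² = (24−17.75)²/17.75 + (12−44.38)²/44.38 + (35−8.88)²/8.88 = 102.7239
df = 2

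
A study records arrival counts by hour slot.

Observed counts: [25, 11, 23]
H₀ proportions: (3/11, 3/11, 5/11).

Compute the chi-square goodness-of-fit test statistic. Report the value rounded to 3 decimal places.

n = 59; E_i = n·p_i = [16.09, 16.09, 26.82]
χ² = (25−16.09)²/16.09 + (11−16.09)²/16.09 + (23−26.82)²/26.82 = 7.0870
df = 2

test statistic = 7.087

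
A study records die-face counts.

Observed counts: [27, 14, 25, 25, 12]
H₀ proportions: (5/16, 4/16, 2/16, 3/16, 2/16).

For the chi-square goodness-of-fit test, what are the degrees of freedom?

degrees of freedom = 4

df = k − 1 = 5 − 1 = 4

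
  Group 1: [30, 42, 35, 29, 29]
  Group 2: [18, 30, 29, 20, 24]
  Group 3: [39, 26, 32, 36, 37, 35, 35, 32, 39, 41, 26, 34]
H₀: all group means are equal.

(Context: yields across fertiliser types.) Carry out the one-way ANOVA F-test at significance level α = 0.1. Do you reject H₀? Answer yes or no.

reject H₀: yes

Group means [33.00, 24.20, 34.33], grand mean 31.727
SSB = Σnᵢ(x̄ᵢ−x̄)² = 372.897; SSW = ΣΣ(x−x̄ᵢ)² = 487.467
MSB = 372.897/2 = 186.4485; MSW = 487.467/19 = 25.6561
F = MSB/MSW = 7.2672
df = (2, 19)
p-value (upper-tail) = 0.00453
At α=0.1: p < α → reject H₀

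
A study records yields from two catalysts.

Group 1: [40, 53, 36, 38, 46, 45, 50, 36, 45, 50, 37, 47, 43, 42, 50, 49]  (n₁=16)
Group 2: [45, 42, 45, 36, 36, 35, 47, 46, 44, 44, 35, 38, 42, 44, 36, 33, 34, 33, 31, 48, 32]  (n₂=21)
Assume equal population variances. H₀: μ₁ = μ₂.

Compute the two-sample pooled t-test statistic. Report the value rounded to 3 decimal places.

test statistic = 2.622

x̄₁=44.188, s₁=5.552, n₁=16
x̄₂=39.333, s₂=5.598, n₂=21
s_p² = [15·5.552² + 20·5.598²]/35 = 31.1173
SE = √(s_p²·(1/16+1/21)) = 1.8511
t = (44.188−39.333)/1.8511 = 2.6223
df = 35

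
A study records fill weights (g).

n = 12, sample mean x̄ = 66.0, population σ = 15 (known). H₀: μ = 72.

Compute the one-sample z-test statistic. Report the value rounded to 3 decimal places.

test statistic = -1.386

SE = σ/√n = 15/√12 = 4.3301
z = (x̄−μ₀)/SE = (66.0−72)/4.3301 = -1.3856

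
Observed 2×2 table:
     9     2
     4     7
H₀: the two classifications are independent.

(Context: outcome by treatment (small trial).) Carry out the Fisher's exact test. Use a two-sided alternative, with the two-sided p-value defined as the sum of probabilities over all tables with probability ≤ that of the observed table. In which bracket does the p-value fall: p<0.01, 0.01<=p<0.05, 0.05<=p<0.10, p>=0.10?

p-value bracket: 0.05<=p<0.10

Margins: r₁=11, r₂=11, c₁=13, c₂=9, n=22
p_obs = C(11,9)·C(11,4)/C(22,13); sum pmf over tables with pmf ≤ p_obs
p-value (two-sided) = 0.08050
→ bracket: 0.05<=p<0.10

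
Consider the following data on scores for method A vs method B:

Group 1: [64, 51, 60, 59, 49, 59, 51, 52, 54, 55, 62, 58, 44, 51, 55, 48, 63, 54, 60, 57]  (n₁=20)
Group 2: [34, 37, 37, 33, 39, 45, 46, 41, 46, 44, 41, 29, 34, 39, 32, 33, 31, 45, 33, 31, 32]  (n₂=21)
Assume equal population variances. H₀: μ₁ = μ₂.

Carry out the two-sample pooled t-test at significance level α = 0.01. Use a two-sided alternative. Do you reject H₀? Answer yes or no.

x̄₁=55.300, s₁=5.391, n₁=20
x̄₂=37.238, s₂=5.612, n₂=21
s_p² = [19·5.391² + 20·5.612²]/39 = 30.3079
SE = √(s_p²·(1/20+1/21)) = 1.7201
t = (55.300−37.238)/1.7201 = 10.5007
df = 39
p-value (two-sided) = 0.00000
At α=0.01: p < α → reject H₀

reject H₀: yes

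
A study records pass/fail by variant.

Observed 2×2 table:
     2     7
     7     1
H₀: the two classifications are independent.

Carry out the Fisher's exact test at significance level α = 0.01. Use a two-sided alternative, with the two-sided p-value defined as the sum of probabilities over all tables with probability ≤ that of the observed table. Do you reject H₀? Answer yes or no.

reject H₀: no

Margins: r₁=9, r₂=8, c₁=9, c₂=8, n=17
p_obs = C(9,2)·C(8,7)/C(17,9); sum pmf over tables with pmf ≤ p_obs
p-value (two-sided) = 0.01522
At α=0.01: p ≥ α → fail to reject H₀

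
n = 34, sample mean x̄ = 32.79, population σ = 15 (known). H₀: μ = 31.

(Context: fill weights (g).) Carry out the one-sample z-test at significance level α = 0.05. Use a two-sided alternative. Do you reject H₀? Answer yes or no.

reject H₀: no

SE = σ/√n = 15/√34 = 2.5725
z = (x̄−μ₀)/SE = (32.79−31)/2.5725 = 0.6958
p-value (two-sided) = 0.48654
At α=0.05: p ≥ α → fail to reject H₀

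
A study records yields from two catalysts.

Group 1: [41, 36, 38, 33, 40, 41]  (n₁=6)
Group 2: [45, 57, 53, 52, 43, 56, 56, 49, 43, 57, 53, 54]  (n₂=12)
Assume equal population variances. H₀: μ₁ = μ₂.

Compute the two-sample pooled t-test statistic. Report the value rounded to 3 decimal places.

test statistic = -5.655

x̄₁=38.167, s₁=3.189, n₁=6
x̄₂=51.500, s₂=5.266, n₂=12
s_p² = [5·3.189² + 11·5.266²]/16 = 22.2396
SE = √(s_p²·(1/6+1/12)) = 2.3579
t = (38.167−51.500)/2.3579 = -5.6546
df = 16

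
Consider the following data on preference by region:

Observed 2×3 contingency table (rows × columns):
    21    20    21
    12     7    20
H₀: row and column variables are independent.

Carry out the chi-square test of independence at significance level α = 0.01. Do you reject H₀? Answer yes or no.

reject H₀: no

Row totals [62, 39], col totals [33, 27, 41], n=101
χ² = (21−20.26)²/20.26 + (20−16.57)²/16.57 + (21−25.17)²/25.17 + (12−12.74)²/12.74 + (7−10.43)²/10.43 + (20−15.83)²/15.83 = 3.6920
df = 2
p-value (upper-tail) = 0.15786
At α=0.01: p ≥ α → fail to reject H₀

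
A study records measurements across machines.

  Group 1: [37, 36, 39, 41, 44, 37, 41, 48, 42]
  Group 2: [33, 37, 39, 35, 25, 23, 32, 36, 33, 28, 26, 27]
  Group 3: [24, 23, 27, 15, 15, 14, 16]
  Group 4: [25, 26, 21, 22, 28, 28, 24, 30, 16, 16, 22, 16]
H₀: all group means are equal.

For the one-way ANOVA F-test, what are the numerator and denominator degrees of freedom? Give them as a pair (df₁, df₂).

k = 4 groups, N = 40 total
df = (k−1, N−k) = (4−1, 40−4) = (3, 36)

degrees of freedom = [3, 36]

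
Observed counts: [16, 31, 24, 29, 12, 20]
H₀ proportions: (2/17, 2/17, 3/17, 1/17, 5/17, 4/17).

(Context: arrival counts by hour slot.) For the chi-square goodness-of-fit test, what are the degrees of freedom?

df = k − 1 = 6 − 1 = 5

degrees of freedom = 5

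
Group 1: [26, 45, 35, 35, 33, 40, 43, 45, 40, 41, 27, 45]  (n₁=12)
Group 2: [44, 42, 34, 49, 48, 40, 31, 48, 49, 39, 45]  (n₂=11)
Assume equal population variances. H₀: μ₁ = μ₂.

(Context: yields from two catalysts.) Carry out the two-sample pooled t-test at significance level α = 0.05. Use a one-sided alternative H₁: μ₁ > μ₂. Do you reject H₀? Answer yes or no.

reject H₀: no

x̄₁=37.917, s₁=6.721, n₁=12
x̄₂=42.636, s₂=6.136, n₂=11
s_p² = [11·6.721² + 10·6.136²]/21 = 41.5934
SE = √(s_p²·(1/12+1/11)) = 2.6921
t = (37.917−42.636)/2.6921 = -1.7532
df = 21
p-value (one-sided, H₁ greater) = 0.95292
At α=0.05: p ≥ α → fail to reject H₀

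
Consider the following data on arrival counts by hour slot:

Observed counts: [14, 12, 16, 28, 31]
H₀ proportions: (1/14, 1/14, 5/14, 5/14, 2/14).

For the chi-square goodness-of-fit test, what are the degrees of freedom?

df = k − 1 = 5 − 1 = 4

degrees of freedom = 4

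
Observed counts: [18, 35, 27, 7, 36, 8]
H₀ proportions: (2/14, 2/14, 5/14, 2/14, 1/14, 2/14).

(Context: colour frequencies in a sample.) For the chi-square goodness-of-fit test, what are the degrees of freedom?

degrees of freedom = 5

df = k − 1 = 6 − 1 = 5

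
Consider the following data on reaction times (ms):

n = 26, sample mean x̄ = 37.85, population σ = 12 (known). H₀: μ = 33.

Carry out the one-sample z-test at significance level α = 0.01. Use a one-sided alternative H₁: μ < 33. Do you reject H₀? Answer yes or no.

SE = σ/√n = 12/√26 = 2.3534
z = (x̄−μ₀)/SE = (37.85−33)/2.3534 = 2.0609
p-value (one-sided, H₁ less) = 0.98034
At α=0.01: p ≥ α → fail to reject H₀

reject H₀: no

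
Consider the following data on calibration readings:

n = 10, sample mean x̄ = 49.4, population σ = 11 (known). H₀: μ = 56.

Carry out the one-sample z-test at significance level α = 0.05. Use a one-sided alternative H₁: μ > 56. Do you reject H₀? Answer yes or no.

reject H₀: no

SE = σ/√n = 11/√10 = 3.4785
z = (x̄−μ₀)/SE = (49.4−56)/3.4785 = -1.8974
p-value (one-sided, H₁ greater) = 0.97111
At α=0.05: p ≥ α → fail to reject H₀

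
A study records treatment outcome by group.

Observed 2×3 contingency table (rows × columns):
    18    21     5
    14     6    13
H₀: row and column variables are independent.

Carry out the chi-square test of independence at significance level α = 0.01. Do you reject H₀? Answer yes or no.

Row totals [44, 33], col totals [32, 27, 18], n=77
χ² = (18−18.29)²/18.29 + (21−15.43)²/15.43 + (5−10.29)²/10.29 + (14−13.71)²/13.71 + (6−11.57)²/11.57 + (13−7.71)²/7.71 = 11.0428
df = 2
p-value (upper-tail) = 0.00400
At α=0.01: p < α → reject H₀

reject H₀: yes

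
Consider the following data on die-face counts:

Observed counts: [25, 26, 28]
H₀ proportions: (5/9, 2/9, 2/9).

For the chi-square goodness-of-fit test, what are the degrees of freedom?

degrees of freedom = 2

df = k − 1 = 3 − 1 = 2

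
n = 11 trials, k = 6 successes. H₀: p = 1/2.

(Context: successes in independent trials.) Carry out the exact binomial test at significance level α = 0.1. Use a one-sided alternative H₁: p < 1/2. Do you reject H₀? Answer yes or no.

reject H₀: no

Exact binomial: n=11, k=6, p₀=1/2=0.5000
P(X≤6) from Σ C(n,i)·p₀^i·(1−p₀)^(n−i)
p-value (one-sided, H₁ less) = 0.72559
At α=0.1: p ≥ α → fail to reject H₀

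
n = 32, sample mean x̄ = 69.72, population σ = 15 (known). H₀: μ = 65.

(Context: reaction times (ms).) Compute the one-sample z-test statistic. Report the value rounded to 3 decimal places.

test statistic = 1.780

SE = σ/√n = 15/√32 = 2.6517
z = (x̄−μ₀)/SE = (69.72−65)/2.6517 = 1.7800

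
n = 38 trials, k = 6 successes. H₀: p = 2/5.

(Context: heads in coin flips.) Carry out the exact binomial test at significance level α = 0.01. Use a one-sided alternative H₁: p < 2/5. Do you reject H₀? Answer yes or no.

reject H₀: yes

Exact binomial: n=38, k=6, p₀=2/5=0.4000
P(X≤6) from Σ C(n,i)·p₀^i·(1−p₀)^(n−i)
p-value (one-sided, H₁ less) = 0.00121
At α=0.01: p < α → reject H₀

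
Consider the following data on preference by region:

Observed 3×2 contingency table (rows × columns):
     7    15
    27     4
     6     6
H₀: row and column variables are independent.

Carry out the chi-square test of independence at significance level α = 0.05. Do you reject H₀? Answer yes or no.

reject H₀: yes

Row totals [22, 31, 12], col totals [40, 25], n=65
χ² = (7−13.54)²/13.54 + (15−8.46)²/8.46 + (27−19.08)²/19.08 + (4−11.92)²/11.92 + (6−7.38)²/7.38 + (6−4.62)²/4.62 = 17.4409
df = 2
p-value (upper-tail) = 0.00016
At α=0.05: p < α → reject H₀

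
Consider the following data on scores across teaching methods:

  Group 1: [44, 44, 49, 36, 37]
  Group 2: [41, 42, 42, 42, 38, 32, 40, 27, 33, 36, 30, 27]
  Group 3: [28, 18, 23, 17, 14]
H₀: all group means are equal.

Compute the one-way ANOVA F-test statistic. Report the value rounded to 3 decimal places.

test statistic = 20.637

Group means [42.00, 35.83, 20.00], grand mean 33.636
SSB = Σnᵢ(x̄ᵢ−x̄)² = 1337.424; SSW = ΣΣ(x−x̄ᵢ)² = 615.667
MSB = 1337.424/2 = 668.7121; MSW = 615.667/19 = 32.4035
F = MSB/MSW = 20.6370
df = (2, 19)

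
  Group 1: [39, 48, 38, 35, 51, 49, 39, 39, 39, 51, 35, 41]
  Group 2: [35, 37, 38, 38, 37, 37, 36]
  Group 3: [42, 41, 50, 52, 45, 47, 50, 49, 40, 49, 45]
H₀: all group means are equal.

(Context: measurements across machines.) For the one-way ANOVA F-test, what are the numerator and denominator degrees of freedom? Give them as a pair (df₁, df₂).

k = 3 groups, N = 30 total
df = (k−1, N−k) = (3−1, 30−3) = (2, 27)

degrees of freedom = [2, 27]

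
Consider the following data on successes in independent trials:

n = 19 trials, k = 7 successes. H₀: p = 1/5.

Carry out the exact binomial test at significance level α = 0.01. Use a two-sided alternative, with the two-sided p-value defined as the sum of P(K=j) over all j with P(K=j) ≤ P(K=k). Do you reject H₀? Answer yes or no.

reject H₀: no

Exact binomial: n=19, k=7, p₀=1/5=0.2000
P(X=j) = C(n,j)·p₀^j·(1−p₀)^(n−j); p = Σ P(X=j) over j with P(X=j) ≤ P(X=7)
p-value (two-sided) = 0.08201
At α=0.01: p ≥ α → fail to reject H₀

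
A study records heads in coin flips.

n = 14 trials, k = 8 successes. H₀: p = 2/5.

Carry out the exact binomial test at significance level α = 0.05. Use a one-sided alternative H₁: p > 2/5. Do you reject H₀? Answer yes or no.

reject H₀: no

Exact binomial: n=14, k=8, p₀=2/5=0.4000
P(X≥8) from Σ C(n,i)·p₀^i·(1−p₀)^(n−i)
p-value (one-sided, H₁ greater) = 0.15014
At α=0.05: p ≥ α → fail to reject H₀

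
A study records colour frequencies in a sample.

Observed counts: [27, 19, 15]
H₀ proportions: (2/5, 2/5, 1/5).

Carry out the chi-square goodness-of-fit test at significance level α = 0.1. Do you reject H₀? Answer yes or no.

reject H₀: no

n = 61; E_i = n·p_i = [24.40, 24.40, 12.20]
χ² = (27−24.40)²/24.40 + (19−24.40)²/24.40 + (15−12.20)²/12.20 = 2.1148
df = 2
p-value (upper-tail) = 0.34737
At α=0.1: p ≥ α → fail to reject H₀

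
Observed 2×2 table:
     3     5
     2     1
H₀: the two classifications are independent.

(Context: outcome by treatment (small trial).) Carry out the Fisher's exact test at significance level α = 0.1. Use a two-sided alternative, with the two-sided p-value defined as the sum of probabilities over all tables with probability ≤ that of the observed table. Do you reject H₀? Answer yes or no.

reject H₀: no

Margins: r₁=8, r₂=3, c₁=5, c₂=6, n=11
p_obs = C(8,3)·C(3,2)/C(11,5); sum pmf over tables with pmf ≤ p_obs
p-value (two-sided) = 0.54545
At α=0.1: p ≥ α → fail to reject H₀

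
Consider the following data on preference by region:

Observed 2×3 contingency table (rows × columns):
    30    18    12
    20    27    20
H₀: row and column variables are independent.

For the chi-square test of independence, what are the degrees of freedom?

degrees of freedom = 2

df = (r−1)(c−1) = (2−1)·(3−1) = 2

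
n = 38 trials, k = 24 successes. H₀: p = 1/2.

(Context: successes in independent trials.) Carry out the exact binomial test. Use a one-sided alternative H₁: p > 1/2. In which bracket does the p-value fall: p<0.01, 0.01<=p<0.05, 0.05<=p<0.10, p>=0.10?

p-value bracket: 0.05<=p<0.10

Exact binomial: n=38, k=24, p₀=1/2=0.5000
P(X≥24) from Σ C(n,i)·p₀^i·(1−p₀)^(n−i)
p-value (one-sided, H₁ greater) = 0.07165
→ bracket: 0.05<=p<0.10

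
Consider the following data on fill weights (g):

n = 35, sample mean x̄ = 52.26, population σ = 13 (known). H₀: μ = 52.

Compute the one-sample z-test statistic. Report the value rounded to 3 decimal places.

test statistic = 0.118

SE = σ/√n = 13/√35 = 2.1974
z = (x̄−μ₀)/SE = (52.26−52)/2.1974 = 0.1183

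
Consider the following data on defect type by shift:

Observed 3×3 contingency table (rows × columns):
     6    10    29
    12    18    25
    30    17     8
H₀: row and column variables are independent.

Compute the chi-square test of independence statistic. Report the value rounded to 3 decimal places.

Row totals [45, 55, 55], col totals [48, 45, 62], n=155
χ² = (6−13.94)²/13.94 + (10−13.06)²/13.06 + (29−18.00)²/18.00 + (12−17.03)²/17.03 + (18−15.97)²/15.97 + (25−22.00)²/22.00 + (30−17.03)²/17.03 + (17−15.97)²/15.97 + (8−22.00)²/22.00 = 32.9634
df = 4

test statistic = 32.963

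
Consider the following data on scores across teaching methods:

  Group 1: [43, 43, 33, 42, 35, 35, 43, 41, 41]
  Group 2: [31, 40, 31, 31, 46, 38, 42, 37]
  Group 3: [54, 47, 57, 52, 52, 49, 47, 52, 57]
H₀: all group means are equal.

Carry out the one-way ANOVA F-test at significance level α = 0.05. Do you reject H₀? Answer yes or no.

Group means [39.56, 37.00, 51.89], grand mean 43.038
SSB = Σnᵢ(x̄ᵢ−x̄)² = 1105.850; SSW = ΣΣ(x−x̄ᵢ)² = 467.111
MSB = 1105.850/2 = 552.9252; MSW = 467.111/23 = 20.3092
F = MSB/MSW = 27.2254
df = (2, 23)
p-value (upper-tail) = 0.00000
At α=0.05: p < α → reject H₀

reject H₀: yes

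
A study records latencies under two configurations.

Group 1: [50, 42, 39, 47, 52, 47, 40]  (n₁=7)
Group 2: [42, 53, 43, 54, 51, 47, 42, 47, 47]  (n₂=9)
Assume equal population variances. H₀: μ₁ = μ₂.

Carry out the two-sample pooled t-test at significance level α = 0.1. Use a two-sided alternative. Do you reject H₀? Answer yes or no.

x̄₁=45.286, s₁=5.024, n₁=7
x̄₂=47.333, s₂=4.555, n₂=9
s_p² = [6·5.024² + 8·4.555²]/14 = 22.6735
SE = √(s_p²·(1/7+1/9)) = 2.3997
t = (45.286−47.333)/2.3997 = -0.8533
df = 14
p-value (two-sided) = 0.40786
At α=0.1: p ≥ α → fail to reject H₀

reject H₀: no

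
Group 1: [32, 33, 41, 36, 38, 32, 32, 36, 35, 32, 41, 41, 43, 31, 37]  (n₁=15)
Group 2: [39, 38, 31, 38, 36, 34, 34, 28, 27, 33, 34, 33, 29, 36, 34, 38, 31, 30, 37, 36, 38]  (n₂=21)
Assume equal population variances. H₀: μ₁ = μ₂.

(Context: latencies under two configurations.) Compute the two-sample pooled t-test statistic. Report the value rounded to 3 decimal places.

x̄₁=36.000, s₁=4.036, n₁=15
x̄₂=34.000, s₂=3.578, n₂=21
s_p² = [14·4.036² + 20·3.578²]/34 = 14.2353
SE = √(s_p²·(1/15+1/21)) = 1.2755
t = (36.000−34.000)/1.2755 = 1.5680
df = 34

test statistic = 1.568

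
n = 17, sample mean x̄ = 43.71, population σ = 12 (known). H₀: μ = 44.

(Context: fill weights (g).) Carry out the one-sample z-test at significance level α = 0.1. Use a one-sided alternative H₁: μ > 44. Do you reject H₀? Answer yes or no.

reject H₀: no

SE = σ/√n = 12/√17 = 2.9104
z = (x̄−μ₀)/SE = (43.71−44)/2.9104 = -0.0996
p-value (one-sided, H₁ greater) = 0.53969
At α=0.1: p ≥ α → fail to reject H₀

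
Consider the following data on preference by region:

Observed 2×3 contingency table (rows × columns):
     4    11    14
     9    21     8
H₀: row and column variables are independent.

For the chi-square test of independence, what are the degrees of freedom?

df = (r−1)(c−1) = (2−1)·(3−1) = 2

degrees of freedom = 2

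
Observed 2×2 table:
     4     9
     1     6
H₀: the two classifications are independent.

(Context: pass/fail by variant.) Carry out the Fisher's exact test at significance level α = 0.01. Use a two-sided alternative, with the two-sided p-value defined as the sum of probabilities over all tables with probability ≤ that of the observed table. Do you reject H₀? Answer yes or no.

reject H₀: no

Margins: r₁=13, r₂=7, c₁=5, c₂=15, n=20
p_obs = C(13,4)·C(7,1)/C(20,5); sum pmf over tables with pmf ≤ p_obs
p-value (two-sided) = 0.61262
At α=0.01: p ≥ α → fail to reject H₀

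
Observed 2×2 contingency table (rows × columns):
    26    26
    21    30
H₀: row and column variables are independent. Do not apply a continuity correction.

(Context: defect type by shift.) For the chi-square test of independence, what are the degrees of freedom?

degrees of freedom = 1

df = (r−1)(c−1) = (2−1)·(2−1) = 1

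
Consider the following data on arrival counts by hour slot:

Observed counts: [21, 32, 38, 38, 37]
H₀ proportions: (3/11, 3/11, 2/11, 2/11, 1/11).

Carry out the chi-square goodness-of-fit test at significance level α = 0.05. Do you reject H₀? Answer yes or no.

n = 166; E_i = n·p_i = [45.27, 45.27, 30.18, 30.18, 15.09]
χ² = (21−45.27)²/45.27 + (32−45.27)²/45.27 + (38−30.18)²/30.18 + (38−30.18)²/30.18 + (37−15.09)²/15.09 = 52.7631
df = 4
p-value (upper-tail) = 0.00000
At α=0.05: p < α → reject H₀

reject H₀: yes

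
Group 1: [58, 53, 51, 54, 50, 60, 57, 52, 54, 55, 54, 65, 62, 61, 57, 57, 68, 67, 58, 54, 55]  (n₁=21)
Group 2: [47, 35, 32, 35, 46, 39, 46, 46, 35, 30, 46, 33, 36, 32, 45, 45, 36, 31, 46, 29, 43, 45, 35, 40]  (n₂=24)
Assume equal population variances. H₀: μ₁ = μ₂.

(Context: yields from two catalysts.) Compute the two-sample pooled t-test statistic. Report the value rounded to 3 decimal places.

x̄₁=57.238, s₁=5.029, n₁=21
x̄₂=38.875, s₂=6.237, n₂=24
s_p² = [20·5.029² + 23·6.237²]/43 = 32.5682
SE = √(s_p²·(1/21+1/24)) = 1.7053
t = (57.238−38.875)/1.7053 = 10.7686
df = 43

test statistic = 10.769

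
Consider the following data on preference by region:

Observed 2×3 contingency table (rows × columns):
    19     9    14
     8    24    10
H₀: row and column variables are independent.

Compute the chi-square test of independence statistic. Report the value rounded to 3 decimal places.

test statistic = 11.966

Row totals [42, 42], col totals [27, 33, 24], n=84
χ² = (19−13.50)²/13.50 + (9−16.50)²/16.50 + (14−12.00)²/12.00 + (8−13.50)²/13.50 + (24−16.50)²/16.50 + (10−12.00)²/12.00 = 11.9663
df = 2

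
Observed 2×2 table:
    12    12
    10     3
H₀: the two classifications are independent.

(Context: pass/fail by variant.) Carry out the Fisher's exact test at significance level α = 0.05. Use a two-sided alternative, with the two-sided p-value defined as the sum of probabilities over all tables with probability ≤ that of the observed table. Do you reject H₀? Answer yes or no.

Margins: r₁=24, r₂=13, c₁=22, c₂=15, n=37
p_obs = C(24,12)·C(13,10)/C(37,22); sum pmf over tables with pmf ≤ p_obs
p-value (two-sided) = 0.16548
At α=0.05: p ≥ α → fail to reject H₀

reject H₀: no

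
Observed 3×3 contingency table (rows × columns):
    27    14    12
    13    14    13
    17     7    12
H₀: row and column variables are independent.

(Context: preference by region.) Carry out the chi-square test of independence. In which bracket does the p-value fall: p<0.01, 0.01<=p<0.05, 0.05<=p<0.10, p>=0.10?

p-value bracket: p>=0.10

Row totals [53, 40, 36], col totals [57, 35, 37], n=129
χ² = (27−23.42)²/23.42 + (14−14.38)²/14.38 + (12−15.20)²/15.20 + (13−17.67)²/17.67 + (14−10.85)²/10.85 + (13−11.47)²/11.47 + (17−15.91)²/15.91 + (7−9.77)²/9.77 + (12−10.33)²/10.33 = 4.7150
df = 4
p-value (upper-tail) = 0.31781
→ bracket: p>=0.10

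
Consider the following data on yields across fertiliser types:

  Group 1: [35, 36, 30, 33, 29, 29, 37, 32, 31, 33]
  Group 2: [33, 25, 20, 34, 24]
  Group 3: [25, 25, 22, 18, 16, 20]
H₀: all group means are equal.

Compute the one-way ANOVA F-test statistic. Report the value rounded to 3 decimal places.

test statistic = 15.652

Group means [32.50, 27.20, 21.00], grand mean 27.952
SSB = Σnᵢ(x̄ᵢ−x̄)² = 499.652; SSW = ΣΣ(x−x̄ᵢ)² = 287.300
MSB = 499.652/2 = 249.8262; MSW = 287.300/18 = 15.9611
F = MSB/MSW = 15.6522
df = (2, 18)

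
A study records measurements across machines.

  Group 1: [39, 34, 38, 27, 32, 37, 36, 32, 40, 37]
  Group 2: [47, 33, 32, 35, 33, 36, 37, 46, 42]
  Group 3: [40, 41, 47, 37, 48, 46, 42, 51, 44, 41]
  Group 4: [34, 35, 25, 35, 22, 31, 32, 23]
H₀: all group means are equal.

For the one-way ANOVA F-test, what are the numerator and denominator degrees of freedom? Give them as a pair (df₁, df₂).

k = 4 groups, N = 37 total
df = (k−1, N−k) = (4−1, 37−4) = (3, 33)

degrees of freedom = [3, 33]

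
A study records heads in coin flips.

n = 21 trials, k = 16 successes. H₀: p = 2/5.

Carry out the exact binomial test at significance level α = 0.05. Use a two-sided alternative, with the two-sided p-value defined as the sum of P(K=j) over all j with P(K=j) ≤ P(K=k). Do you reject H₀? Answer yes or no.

reject H₀: yes

Exact binomial: n=21, k=16, p₀=2/5=0.4000
P(X=j) = C(n,j)·p₀^j·(1−p₀)^(n−j); p = Σ P(X=j) over j with P(X=j) ≤ P(X=16)
p-value (two-sided) = 0.00116
At α=0.05: p < α → reject H₀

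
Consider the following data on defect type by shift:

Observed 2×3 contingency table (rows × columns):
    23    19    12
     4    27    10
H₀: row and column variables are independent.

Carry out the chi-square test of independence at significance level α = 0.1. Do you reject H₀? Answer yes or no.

Row totals [54, 41], col totals [27, 46, 22], n=95
χ² = (23−15.35)²/15.35 + (19−26.15)²/26.15 + (12−12.51)²/12.51 + (4−11.65)²/11.65 + (27−19.85)²/19.85 + (10−9.49)²/9.49 = 13.4158
df = 2
p-value (upper-tail) = 0.00122
At α=0.1: p < α → reject H₀

reject H₀: yes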